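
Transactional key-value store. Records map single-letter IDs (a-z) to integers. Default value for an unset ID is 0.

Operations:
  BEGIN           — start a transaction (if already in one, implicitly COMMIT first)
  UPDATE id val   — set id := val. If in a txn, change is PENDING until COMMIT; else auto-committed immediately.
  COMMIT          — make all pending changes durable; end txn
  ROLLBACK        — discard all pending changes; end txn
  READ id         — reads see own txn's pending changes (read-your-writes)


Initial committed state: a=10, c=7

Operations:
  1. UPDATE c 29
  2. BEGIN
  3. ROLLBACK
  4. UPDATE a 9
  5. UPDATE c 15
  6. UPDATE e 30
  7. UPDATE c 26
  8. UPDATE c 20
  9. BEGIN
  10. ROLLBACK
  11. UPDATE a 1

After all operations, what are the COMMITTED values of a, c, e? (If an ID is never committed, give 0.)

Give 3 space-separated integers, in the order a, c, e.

Initial committed: {a=10, c=7}
Op 1: UPDATE c=29 (auto-commit; committed c=29)
Op 2: BEGIN: in_txn=True, pending={}
Op 3: ROLLBACK: discarded pending []; in_txn=False
Op 4: UPDATE a=9 (auto-commit; committed a=9)
Op 5: UPDATE c=15 (auto-commit; committed c=15)
Op 6: UPDATE e=30 (auto-commit; committed e=30)
Op 7: UPDATE c=26 (auto-commit; committed c=26)
Op 8: UPDATE c=20 (auto-commit; committed c=20)
Op 9: BEGIN: in_txn=True, pending={}
Op 10: ROLLBACK: discarded pending []; in_txn=False
Op 11: UPDATE a=1 (auto-commit; committed a=1)
Final committed: {a=1, c=20, e=30}

Answer: 1 20 30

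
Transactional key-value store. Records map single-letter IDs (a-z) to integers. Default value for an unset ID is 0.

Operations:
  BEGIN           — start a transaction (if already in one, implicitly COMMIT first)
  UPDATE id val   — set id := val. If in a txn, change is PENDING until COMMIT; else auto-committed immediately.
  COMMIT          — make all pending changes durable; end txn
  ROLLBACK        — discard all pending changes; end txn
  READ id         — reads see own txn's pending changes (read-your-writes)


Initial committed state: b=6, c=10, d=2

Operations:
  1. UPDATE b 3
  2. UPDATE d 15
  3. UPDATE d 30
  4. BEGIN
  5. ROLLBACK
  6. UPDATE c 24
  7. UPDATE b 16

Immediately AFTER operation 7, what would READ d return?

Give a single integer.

Answer: 30

Derivation:
Initial committed: {b=6, c=10, d=2}
Op 1: UPDATE b=3 (auto-commit; committed b=3)
Op 2: UPDATE d=15 (auto-commit; committed d=15)
Op 3: UPDATE d=30 (auto-commit; committed d=30)
Op 4: BEGIN: in_txn=True, pending={}
Op 5: ROLLBACK: discarded pending []; in_txn=False
Op 6: UPDATE c=24 (auto-commit; committed c=24)
Op 7: UPDATE b=16 (auto-commit; committed b=16)
After op 7: visible(d) = 30 (pending={}, committed={b=16, c=24, d=30})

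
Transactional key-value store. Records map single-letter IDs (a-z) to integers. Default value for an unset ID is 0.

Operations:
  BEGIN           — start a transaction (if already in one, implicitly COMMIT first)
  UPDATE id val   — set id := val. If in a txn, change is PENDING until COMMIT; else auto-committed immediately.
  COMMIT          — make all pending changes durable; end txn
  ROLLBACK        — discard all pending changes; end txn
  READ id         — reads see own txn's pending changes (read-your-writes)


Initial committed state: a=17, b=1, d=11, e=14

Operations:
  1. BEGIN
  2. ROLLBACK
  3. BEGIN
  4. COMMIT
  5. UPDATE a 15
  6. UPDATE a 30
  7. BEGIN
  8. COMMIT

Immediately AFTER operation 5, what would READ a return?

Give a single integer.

Answer: 15

Derivation:
Initial committed: {a=17, b=1, d=11, e=14}
Op 1: BEGIN: in_txn=True, pending={}
Op 2: ROLLBACK: discarded pending []; in_txn=False
Op 3: BEGIN: in_txn=True, pending={}
Op 4: COMMIT: merged [] into committed; committed now {a=17, b=1, d=11, e=14}
Op 5: UPDATE a=15 (auto-commit; committed a=15)
After op 5: visible(a) = 15 (pending={}, committed={a=15, b=1, d=11, e=14})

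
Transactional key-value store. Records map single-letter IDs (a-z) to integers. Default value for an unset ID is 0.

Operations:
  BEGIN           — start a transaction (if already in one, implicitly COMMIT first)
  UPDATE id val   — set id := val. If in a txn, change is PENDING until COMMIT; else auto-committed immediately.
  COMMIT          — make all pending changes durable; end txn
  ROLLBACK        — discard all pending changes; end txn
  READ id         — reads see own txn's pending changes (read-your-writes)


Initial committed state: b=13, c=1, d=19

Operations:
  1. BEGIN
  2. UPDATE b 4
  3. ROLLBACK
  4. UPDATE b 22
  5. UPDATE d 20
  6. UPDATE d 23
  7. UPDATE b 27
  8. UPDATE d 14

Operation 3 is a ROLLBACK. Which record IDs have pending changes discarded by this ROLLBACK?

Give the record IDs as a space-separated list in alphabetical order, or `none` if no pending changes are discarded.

Initial committed: {b=13, c=1, d=19}
Op 1: BEGIN: in_txn=True, pending={}
Op 2: UPDATE b=4 (pending; pending now {b=4})
Op 3: ROLLBACK: discarded pending ['b']; in_txn=False
Op 4: UPDATE b=22 (auto-commit; committed b=22)
Op 5: UPDATE d=20 (auto-commit; committed d=20)
Op 6: UPDATE d=23 (auto-commit; committed d=23)
Op 7: UPDATE b=27 (auto-commit; committed b=27)
Op 8: UPDATE d=14 (auto-commit; committed d=14)
ROLLBACK at op 3 discards: ['b']

Answer: b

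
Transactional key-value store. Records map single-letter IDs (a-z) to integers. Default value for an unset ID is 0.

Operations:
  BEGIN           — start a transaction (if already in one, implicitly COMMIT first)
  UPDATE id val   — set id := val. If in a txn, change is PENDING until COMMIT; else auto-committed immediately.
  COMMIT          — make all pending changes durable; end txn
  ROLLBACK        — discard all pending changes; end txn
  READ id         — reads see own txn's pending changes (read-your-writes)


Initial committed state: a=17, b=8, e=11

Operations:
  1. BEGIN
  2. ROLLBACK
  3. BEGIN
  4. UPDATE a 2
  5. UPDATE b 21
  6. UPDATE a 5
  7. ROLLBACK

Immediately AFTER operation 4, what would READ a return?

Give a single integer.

Answer: 2

Derivation:
Initial committed: {a=17, b=8, e=11}
Op 1: BEGIN: in_txn=True, pending={}
Op 2: ROLLBACK: discarded pending []; in_txn=False
Op 3: BEGIN: in_txn=True, pending={}
Op 4: UPDATE a=2 (pending; pending now {a=2})
After op 4: visible(a) = 2 (pending={a=2}, committed={a=17, b=8, e=11})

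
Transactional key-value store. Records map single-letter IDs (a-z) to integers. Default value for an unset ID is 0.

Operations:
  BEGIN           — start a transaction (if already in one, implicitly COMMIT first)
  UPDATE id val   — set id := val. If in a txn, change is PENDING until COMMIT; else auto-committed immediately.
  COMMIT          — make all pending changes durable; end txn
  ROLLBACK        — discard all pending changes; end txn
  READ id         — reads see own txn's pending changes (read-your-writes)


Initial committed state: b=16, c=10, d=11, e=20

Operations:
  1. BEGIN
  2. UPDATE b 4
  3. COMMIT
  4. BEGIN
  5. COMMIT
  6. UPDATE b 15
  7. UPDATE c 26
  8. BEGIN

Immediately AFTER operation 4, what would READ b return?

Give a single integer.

Answer: 4

Derivation:
Initial committed: {b=16, c=10, d=11, e=20}
Op 1: BEGIN: in_txn=True, pending={}
Op 2: UPDATE b=4 (pending; pending now {b=4})
Op 3: COMMIT: merged ['b'] into committed; committed now {b=4, c=10, d=11, e=20}
Op 4: BEGIN: in_txn=True, pending={}
After op 4: visible(b) = 4 (pending={}, committed={b=4, c=10, d=11, e=20})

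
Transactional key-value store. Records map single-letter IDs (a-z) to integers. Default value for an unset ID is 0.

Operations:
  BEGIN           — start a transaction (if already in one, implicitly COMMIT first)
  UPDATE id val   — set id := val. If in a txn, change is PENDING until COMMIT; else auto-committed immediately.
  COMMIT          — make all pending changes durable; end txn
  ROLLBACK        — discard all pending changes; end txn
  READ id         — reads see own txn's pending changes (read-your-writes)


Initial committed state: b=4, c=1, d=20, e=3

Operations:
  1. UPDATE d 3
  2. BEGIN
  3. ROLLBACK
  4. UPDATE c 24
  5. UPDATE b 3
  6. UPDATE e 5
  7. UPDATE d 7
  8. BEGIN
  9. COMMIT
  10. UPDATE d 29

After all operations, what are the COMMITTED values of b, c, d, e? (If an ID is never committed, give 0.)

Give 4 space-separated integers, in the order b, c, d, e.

Answer: 3 24 29 5

Derivation:
Initial committed: {b=4, c=1, d=20, e=3}
Op 1: UPDATE d=3 (auto-commit; committed d=3)
Op 2: BEGIN: in_txn=True, pending={}
Op 3: ROLLBACK: discarded pending []; in_txn=False
Op 4: UPDATE c=24 (auto-commit; committed c=24)
Op 5: UPDATE b=3 (auto-commit; committed b=3)
Op 6: UPDATE e=5 (auto-commit; committed e=5)
Op 7: UPDATE d=7 (auto-commit; committed d=7)
Op 8: BEGIN: in_txn=True, pending={}
Op 9: COMMIT: merged [] into committed; committed now {b=3, c=24, d=7, e=5}
Op 10: UPDATE d=29 (auto-commit; committed d=29)
Final committed: {b=3, c=24, d=29, e=5}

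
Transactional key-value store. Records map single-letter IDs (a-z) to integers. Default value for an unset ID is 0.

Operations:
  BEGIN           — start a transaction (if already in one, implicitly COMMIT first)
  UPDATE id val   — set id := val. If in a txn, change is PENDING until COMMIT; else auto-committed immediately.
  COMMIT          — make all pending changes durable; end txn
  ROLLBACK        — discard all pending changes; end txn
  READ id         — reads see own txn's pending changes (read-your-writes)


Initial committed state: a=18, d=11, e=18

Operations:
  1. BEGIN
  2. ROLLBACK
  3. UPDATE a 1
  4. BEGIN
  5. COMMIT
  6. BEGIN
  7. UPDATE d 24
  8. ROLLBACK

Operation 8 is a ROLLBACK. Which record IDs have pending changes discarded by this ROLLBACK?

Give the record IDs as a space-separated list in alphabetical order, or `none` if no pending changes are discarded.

Initial committed: {a=18, d=11, e=18}
Op 1: BEGIN: in_txn=True, pending={}
Op 2: ROLLBACK: discarded pending []; in_txn=False
Op 3: UPDATE a=1 (auto-commit; committed a=1)
Op 4: BEGIN: in_txn=True, pending={}
Op 5: COMMIT: merged [] into committed; committed now {a=1, d=11, e=18}
Op 6: BEGIN: in_txn=True, pending={}
Op 7: UPDATE d=24 (pending; pending now {d=24})
Op 8: ROLLBACK: discarded pending ['d']; in_txn=False
ROLLBACK at op 8 discards: ['d']

Answer: d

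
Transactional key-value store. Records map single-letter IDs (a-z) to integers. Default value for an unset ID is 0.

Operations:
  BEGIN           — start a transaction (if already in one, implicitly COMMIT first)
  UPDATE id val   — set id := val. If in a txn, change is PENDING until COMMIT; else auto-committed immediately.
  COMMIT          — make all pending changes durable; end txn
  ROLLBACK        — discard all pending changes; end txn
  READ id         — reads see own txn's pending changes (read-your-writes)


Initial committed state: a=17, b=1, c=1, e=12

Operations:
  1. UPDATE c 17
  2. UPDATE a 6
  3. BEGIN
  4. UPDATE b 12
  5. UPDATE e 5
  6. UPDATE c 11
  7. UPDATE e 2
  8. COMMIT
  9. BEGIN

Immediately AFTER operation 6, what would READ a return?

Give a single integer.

Answer: 6

Derivation:
Initial committed: {a=17, b=1, c=1, e=12}
Op 1: UPDATE c=17 (auto-commit; committed c=17)
Op 2: UPDATE a=6 (auto-commit; committed a=6)
Op 3: BEGIN: in_txn=True, pending={}
Op 4: UPDATE b=12 (pending; pending now {b=12})
Op 5: UPDATE e=5 (pending; pending now {b=12, e=5})
Op 6: UPDATE c=11 (pending; pending now {b=12, c=11, e=5})
After op 6: visible(a) = 6 (pending={b=12, c=11, e=5}, committed={a=6, b=1, c=17, e=12})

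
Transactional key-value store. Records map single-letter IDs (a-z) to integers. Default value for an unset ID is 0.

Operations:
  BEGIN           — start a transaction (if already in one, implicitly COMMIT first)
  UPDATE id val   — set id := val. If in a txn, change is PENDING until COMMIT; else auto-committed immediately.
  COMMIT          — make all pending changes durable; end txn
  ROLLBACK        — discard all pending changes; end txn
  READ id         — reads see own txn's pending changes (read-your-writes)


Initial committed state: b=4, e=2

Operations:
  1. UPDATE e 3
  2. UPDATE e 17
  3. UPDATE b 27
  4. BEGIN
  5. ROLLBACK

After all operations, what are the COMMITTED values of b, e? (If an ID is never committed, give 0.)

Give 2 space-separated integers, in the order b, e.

Initial committed: {b=4, e=2}
Op 1: UPDATE e=3 (auto-commit; committed e=3)
Op 2: UPDATE e=17 (auto-commit; committed e=17)
Op 3: UPDATE b=27 (auto-commit; committed b=27)
Op 4: BEGIN: in_txn=True, pending={}
Op 5: ROLLBACK: discarded pending []; in_txn=False
Final committed: {b=27, e=17}

Answer: 27 17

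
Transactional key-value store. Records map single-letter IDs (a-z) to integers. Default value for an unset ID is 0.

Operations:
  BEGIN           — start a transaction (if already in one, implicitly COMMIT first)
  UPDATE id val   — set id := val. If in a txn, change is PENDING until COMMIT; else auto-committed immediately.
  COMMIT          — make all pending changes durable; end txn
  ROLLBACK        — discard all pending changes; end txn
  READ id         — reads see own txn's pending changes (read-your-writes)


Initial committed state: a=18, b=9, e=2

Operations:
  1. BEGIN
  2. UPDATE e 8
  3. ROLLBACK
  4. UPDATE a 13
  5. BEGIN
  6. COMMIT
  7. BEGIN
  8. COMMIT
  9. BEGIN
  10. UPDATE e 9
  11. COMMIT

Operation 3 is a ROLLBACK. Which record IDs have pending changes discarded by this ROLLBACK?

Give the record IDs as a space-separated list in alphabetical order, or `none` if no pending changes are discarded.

Initial committed: {a=18, b=9, e=2}
Op 1: BEGIN: in_txn=True, pending={}
Op 2: UPDATE e=8 (pending; pending now {e=8})
Op 3: ROLLBACK: discarded pending ['e']; in_txn=False
Op 4: UPDATE a=13 (auto-commit; committed a=13)
Op 5: BEGIN: in_txn=True, pending={}
Op 6: COMMIT: merged [] into committed; committed now {a=13, b=9, e=2}
Op 7: BEGIN: in_txn=True, pending={}
Op 8: COMMIT: merged [] into committed; committed now {a=13, b=9, e=2}
Op 9: BEGIN: in_txn=True, pending={}
Op 10: UPDATE e=9 (pending; pending now {e=9})
Op 11: COMMIT: merged ['e'] into committed; committed now {a=13, b=9, e=9}
ROLLBACK at op 3 discards: ['e']

Answer: e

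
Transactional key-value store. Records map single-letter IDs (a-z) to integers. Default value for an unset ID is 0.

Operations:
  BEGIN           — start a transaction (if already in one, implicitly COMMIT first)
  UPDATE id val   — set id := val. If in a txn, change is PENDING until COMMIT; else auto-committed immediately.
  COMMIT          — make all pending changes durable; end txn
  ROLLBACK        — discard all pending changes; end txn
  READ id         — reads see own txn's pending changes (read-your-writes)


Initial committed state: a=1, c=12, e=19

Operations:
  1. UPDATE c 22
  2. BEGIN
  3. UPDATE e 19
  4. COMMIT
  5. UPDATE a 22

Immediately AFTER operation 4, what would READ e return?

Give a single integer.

Initial committed: {a=1, c=12, e=19}
Op 1: UPDATE c=22 (auto-commit; committed c=22)
Op 2: BEGIN: in_txn=True, pending={}
Op 3: UPDATE e=19 (pending; pending now {e=19})
Op 4: COMMIT: merged ['e'] into committed; committed now {a=1, c=22, e=19}
After op 4: visible(e) = 19 (pending={}, committed={a=1, c=22, e=19})

Answer: 19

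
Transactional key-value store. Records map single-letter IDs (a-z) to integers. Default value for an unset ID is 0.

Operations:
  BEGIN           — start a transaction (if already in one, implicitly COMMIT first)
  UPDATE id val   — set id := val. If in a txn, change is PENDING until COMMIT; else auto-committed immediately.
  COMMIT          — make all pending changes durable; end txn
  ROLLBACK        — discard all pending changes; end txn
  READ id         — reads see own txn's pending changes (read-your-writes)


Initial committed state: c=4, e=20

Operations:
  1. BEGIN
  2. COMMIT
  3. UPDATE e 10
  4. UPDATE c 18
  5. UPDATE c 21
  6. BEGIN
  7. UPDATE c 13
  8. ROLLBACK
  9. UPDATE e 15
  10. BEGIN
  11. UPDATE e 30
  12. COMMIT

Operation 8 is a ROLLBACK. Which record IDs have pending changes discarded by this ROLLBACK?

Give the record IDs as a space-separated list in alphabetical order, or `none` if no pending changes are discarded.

Initial committed: {c=4, e=20}
Op 1: BEGIN: in_txn=True, pending={}
Op 2: COMMIT: merged [] into committed; committed now {c=4, e=20}
Op 3: UPDATE e=10 (auto-commit; committed e=10)
Op 4: UPDATE c=18 (auto-commit; committed c=18)
Op 5: UPDATE c=21 (auto-commit; committed c=21)
Op 6: BEGIN: in_txn=True, pending={}
Op 7: UPDATE c=13 (pending; pending now {c=13})
Op 8: ROLLBACK: discarded pending ['c']; in_txn=False
Op 9: UPDATE e=15 (auto-commit; committed e=15)
Op 10: BEGIN: in_txn=True, pending={}
Op 11: UPDATE e=30 (pending; pending now {e=30})
Op 12: COMMIT: merged ['e'] into committed; committed now {c=21, e=30}
ROLLBACK at op 8 discards: ['c']

Answer: c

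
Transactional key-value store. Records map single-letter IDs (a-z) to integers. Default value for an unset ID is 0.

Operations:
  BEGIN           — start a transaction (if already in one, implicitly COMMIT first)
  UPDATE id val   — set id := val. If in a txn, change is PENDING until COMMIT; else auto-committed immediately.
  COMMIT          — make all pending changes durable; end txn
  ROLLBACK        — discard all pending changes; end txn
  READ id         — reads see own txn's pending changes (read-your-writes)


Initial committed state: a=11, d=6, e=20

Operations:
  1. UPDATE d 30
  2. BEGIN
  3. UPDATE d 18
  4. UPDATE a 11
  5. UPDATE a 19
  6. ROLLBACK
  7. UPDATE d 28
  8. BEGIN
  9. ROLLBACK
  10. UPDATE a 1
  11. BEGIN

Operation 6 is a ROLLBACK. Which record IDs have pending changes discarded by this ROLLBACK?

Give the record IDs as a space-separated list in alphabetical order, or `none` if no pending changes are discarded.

Answer: a d

Derivation:
Initial committed: {a=11, d=6, e=20}
Op 1: UPDATE d=30 (auto-commit; committed d=30)
Op 2: BEGIN: in_txn=True, pending={}
Op 3: UPDATE d=18 (pending; pending now {d=18})
Op 4: UPDATE a=11 (pending; pending now {a=11, d=18})
Op 5: UPDATE a=19 (pending; pending now {a=19, d=18})
Op 6: ROLLBACK: discarded pending ['a', 'd']; in_txn=False
Op 7: UPDATE d=28 (auto-commit; committed d=28)
Op 8: BEGIN: in_txn=True, pending={}
Op 9: ROLLBACK: discarded pending []; in_txn=False
Op 10: UPDATE a=1 (auto-commit; committed a=1)
Op 11: BEGIN: in_txn=True, pending={}
ROLLBACK at op 6 discards: ['a', 'd']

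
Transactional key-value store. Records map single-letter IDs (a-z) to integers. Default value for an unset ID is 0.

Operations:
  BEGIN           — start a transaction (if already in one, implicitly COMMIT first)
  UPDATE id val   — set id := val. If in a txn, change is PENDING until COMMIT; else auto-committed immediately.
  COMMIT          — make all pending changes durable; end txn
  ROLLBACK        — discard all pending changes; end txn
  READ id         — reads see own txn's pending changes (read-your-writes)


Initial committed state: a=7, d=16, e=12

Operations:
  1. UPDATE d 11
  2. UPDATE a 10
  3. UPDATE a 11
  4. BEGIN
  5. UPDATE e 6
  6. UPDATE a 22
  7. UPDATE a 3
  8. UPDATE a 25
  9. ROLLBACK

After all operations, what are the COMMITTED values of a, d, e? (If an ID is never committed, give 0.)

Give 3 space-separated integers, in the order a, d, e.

Answer: 11 11 12

Derivation:
Initial committed: {a=7, d=16, e=12}
Op 1: UPDATE d=11 (auto-commit; committed d=11)
Op 2: UPDATE a=10 (auto-commit; committed a=10)
Op 3: UPDATE a=11 (auto-commit; committed a=11)
Op 4: BEGIN: in_txn=True, pending={}
Op 5: UPDATE e=6 (pending; pending now {e=6})
Op 6: UPDATE a=22 (pending; pending now {a=22, e=6})
Op 7: UPDATE a=3 (pending; pending now {a=3, e=6})
Op 8: UPDATE a=25 (pending; pending now {a=25, e=6})
Op 9: ROLLBACK: discarded pending ['a', 'e']; in_txn=False
Final committed: {a=11, d=11, e=12}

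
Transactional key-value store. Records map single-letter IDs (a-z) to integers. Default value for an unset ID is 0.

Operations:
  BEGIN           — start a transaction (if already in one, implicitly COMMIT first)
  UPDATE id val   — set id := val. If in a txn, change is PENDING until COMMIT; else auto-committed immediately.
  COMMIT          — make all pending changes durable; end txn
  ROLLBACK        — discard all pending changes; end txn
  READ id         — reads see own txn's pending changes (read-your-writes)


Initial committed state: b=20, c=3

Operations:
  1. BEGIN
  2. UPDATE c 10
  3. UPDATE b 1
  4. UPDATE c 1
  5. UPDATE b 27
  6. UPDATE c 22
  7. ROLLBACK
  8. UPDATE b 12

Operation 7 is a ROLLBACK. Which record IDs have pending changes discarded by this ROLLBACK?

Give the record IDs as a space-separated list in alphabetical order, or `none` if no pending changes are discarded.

Answer: b c

Derivation:
Initial committed: {b=20, c=3}
Op 1: BEGIN: in_txn=True, pending={}
Op 2: UPDATE c=10 (pending; pending now {c=10})
Op 3: UPDATE b=1 (pending; pending now {b=1, c=10})
Op 4: UPDATE c=1 (pending; pending now {b=1, c=1})
Op 5: UPDATE b=27 (pending; pending now {b=27, c=1})
Op 6: UPDATE c=22 (pending; pending now {b=27, c=22})
Op 7: ROLLBACK: discarded pending ['b', 'c']; in_txn=False
Op 8: UPDATE b=12 (auto-commit; committed b=12)
ROLLBACK at op 7 discards: ['b', 'c']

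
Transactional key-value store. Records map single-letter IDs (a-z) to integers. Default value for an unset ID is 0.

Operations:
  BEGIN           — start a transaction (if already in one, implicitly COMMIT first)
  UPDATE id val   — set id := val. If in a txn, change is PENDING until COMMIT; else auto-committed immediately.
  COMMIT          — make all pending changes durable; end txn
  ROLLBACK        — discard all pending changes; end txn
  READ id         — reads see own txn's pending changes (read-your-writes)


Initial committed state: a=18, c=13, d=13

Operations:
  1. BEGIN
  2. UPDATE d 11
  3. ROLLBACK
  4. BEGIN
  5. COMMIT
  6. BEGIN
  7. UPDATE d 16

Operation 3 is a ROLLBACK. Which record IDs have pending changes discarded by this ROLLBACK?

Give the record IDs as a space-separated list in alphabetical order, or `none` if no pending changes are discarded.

Initial committed: {a=18, c=13, d=13}
Op 1: BEGIN: in_txn=True, pending={}
Op 2: UPDATE d=11 (pending; pending now {d=11})
Op 3: ROLLBACK: discarded pending ['d']; in_txn=False
Op 4: BEGIN: in_txn=True, pending={}
Op 5: COMMIT: merged [] into committed; committed now {a=18, c=13, d=13}
Op 6: BEGIN: in_txn=True, pending={}
Op 7: UPDATE d=16 (pending; pending now {d=16})
ROLLBACK at op 3 discards: ['d']

Answer: d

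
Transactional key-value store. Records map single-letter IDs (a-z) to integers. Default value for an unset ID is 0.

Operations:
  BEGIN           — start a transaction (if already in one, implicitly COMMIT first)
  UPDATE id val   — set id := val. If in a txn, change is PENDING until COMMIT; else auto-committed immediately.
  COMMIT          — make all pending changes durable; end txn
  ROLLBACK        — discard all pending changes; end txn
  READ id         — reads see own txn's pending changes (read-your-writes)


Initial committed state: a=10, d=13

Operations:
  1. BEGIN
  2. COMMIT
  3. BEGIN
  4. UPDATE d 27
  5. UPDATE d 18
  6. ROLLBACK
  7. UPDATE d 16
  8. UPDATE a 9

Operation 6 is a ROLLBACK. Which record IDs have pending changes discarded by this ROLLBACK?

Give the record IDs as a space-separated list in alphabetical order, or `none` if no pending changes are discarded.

Answer: d

Derivation:
Initial committed: {a=10, d=13}
Op 1: BEGIN: in_txn=True, pending={}
Op 2: COMMIT: merged [] into committed; committed now {a=10, d=13}
Op 3: BEGIN: in_txn=True, pending={}
Op 4: UPDATE d=27 (pending; pending now {d=27})
Op 5: UPDATE d=18 (pending; pending now {d=18})
Op 6: ROLLBACK: discarded pending ['d']; in_txn=False
Op 7: UPDATE d=16 (auto-commit; committed d=16)
Op 8: UPDATE a=9 (auto-commit; committed a=9)
ROLLBACK at op 6 discards: ['d']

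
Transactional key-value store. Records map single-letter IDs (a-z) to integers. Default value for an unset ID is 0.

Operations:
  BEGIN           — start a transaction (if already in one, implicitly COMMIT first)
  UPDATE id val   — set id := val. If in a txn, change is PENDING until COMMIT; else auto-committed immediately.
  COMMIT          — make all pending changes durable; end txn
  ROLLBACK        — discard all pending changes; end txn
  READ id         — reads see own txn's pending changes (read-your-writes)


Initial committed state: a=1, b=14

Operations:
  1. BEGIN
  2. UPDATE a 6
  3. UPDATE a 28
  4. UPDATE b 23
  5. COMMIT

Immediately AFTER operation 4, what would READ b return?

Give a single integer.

Answer: 23

Derivation:
Initial committed: {a=1, b=14}
Op 1: BEGIN: in_txn=True, pending={}
Op 2: UPDATE a=6 (pending; pending now {a=6})
Op 3: UPDATE a=28 (pending; pending now {a=28})
Op 4: UPDATE b=23 (pending; pending now {a=28, b=23})
After op 4: visible(b) = 23 (pending={a=28, b=23}, committed={a=1, b=14})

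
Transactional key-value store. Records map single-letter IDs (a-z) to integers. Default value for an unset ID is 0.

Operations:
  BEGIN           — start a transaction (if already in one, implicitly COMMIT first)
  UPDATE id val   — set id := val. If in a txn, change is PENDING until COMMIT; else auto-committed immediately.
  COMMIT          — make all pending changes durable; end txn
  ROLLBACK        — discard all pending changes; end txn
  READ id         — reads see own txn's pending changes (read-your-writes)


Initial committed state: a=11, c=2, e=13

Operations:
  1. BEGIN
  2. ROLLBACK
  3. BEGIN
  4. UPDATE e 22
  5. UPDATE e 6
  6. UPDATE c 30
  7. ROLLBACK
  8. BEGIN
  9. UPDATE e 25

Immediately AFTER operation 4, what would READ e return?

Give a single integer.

Initial committed: {a=11, c=2, e=13}
Op 1: BEGIN: in_txn=True, pending={}
Op 2: ROLLBACK: discarded pending []; in_txn=False
Op 3: BEGIN: in_txn=True, pending={}
Op 4: UPDATE e=22 (pending; pending now {e=22})
After op 4: visible(e) = 22 (pending={e=22}, committed={a=11, c=2, e=13})

Answer: 22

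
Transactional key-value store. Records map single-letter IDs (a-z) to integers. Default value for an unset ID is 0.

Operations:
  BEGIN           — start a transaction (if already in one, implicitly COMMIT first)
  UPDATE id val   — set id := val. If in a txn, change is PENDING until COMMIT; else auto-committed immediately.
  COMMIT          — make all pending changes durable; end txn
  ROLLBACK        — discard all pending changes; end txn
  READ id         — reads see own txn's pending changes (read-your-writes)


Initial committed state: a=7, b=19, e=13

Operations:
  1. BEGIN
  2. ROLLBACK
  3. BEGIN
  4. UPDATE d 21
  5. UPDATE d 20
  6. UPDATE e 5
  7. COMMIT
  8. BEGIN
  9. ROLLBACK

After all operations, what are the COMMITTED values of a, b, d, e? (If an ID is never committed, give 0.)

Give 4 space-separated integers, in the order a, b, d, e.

Initial committed: {a=7, b=19, e=13}
Op 1: BEGIN: in_txn=True, pending={}
Op 2: ROLLBACK: discarded pending []; in_txn=False
Op 3: BEGIN: in_txn=True, pending={}
Op 4: UPDATE d=21 (pending; pending now {d=21})
Op 5: UPDATE d=20 (pending; pending now {d=20})
Op 6: UPDATE e=5 (pending; pending now {d=20, e=5})
Op 7: COMMIT: merged ['d', 'e'] into committed; committed now {a=7, b=19, d=20, e=5}
Op 8: BEGIN: in_txn=True, pending={}
Op 9: ROLLBACK: discarded pending []; in_txn=False
Final committed: {a=7, b=19, d=20, e=5}

Answer: 7 19 20 5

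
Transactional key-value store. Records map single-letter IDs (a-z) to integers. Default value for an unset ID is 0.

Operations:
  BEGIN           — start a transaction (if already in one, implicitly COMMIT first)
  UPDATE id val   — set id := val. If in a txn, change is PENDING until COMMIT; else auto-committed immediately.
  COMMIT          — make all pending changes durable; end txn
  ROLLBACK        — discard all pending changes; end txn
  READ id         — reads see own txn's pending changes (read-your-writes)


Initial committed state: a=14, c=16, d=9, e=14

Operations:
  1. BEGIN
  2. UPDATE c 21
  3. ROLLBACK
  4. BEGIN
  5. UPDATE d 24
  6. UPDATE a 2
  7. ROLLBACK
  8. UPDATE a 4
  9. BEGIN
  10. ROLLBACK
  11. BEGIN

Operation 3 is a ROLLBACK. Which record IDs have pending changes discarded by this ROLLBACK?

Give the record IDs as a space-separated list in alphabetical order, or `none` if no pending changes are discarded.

Initial committed: {a=14, c=16, d=9, e=14}
Op 1: BEGIN: in_txn=True, pending={}
Op 2: UPDATE c=21 (pending; pending now {c=21})
Op 3: ROLLBACK: discarded pending ['c']; in_txn=False
Op 4: BEGIN: in_txn=True, pending={}
Op 5: UPDATE d=24 (pending; pending now {d=24})
Op 6: UPDATE a=2 (pending; pending now {a=2, d=24})
Op 7: ROLLBACK: discarded pending ['a', 'd']; in_txn=False
Op 8: UPDATE a=4 (auto-commit; committed a=4)
Op 9: BEGIN: in_txn=True, pending={}
Op 10: ROLLBACK: discarded pending []; in_txn=False
Op 11: BEGIN: in_txn=True, pending={}
ROLLBACK at op 3 discards: ['c']

Answer: c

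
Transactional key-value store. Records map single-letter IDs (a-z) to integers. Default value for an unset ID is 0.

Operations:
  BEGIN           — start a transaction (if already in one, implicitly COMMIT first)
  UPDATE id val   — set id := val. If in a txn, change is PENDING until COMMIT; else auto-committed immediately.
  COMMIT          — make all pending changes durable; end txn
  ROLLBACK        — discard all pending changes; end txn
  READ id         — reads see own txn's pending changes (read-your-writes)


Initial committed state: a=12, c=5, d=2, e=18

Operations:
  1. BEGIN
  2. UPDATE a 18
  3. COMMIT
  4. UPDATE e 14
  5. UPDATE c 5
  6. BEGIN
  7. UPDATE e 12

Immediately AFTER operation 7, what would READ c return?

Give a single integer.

Initial committed: {a=12, c=5, d=2, e=18}
Op 1: BEGIN: in_txn=True, pending={}
Op 2: UPDATE a=18 (pending; pending now {a=18})
Op 3: COMMIT: merged ['a'] into committed; committed now {a=18, c=5, d=2, e=18}
Op 4: UPDATE e=14 (auto-commit; committed e=14)
Op 5: UPDATE c=5 (auto-commit; committed c=5)
Op 6: BEGIN: in_txn=True, pending={}
Op 7: UPDATE e=12 (pending; pending now {e=12})
After op 7: visible(c) = 5 (pending={e=12}, committed={a=18, c=5, d=2, e=14})

Answer: 5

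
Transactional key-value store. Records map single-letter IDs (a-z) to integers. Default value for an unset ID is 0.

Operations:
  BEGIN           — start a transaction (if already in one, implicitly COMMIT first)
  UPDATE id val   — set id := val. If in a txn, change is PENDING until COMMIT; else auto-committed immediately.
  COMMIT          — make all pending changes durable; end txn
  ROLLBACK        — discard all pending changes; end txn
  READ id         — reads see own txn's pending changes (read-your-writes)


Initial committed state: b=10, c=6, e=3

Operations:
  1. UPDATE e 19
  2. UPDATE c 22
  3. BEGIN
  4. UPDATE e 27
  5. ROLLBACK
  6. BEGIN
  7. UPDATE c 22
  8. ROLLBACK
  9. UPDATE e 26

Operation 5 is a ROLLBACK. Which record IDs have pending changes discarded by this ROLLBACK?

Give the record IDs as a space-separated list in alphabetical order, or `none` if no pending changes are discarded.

Answer: e

Derivation:
Initial committed: {b=10, c=6, e=3}
Op 1: UPDATE e=19 (auto-commit; committed e=19)
Op 2: UPDATE c=22 (auto-commit; committed c=22)
Op 3: BEGIN: in_txn=True, pending={}
Op 4: UPDATE e=27 (pending; pending now {e=27})
Op 5: ROLLBACK: discarded pending ['e']; in_txn=False
Op 6: BEGIN: in_txn=True, pending={}
Op 7: UPDATE c=22 (pending; pending now {c=22})
Op 8: ROLLBACK: discarded pending ['c']; in_txn=False
Op 9: UPDATE e=26 (auto-commit; committed e=26)
ROLLBACK at op 5 discards: ['e']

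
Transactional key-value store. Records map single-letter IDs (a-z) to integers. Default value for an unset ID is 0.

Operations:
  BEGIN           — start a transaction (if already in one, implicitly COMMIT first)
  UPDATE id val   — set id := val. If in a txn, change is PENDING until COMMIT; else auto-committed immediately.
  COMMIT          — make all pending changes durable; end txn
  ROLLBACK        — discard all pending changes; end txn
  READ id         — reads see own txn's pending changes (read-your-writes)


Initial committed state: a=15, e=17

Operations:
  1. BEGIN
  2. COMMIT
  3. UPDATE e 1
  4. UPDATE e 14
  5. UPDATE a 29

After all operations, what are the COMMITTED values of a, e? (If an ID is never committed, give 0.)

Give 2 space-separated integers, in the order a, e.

Answer: 29 14

Derivation:
Initial committed: {a=15, e=17}
Op 1: BEGIN: in_txn=True, pending={}
Op 2: COMMIT: merged [] into committed; committed now {a=15, e=17}
Op 3: UPDATE e=1 (auto-commit; committed e=1)
Op 4: UPDATE e=14 (auto-commit; committed e=14)
Op 5: UPDATE a=29 (auto-commit; committed a=29)
Final committed: {a=29, e=14}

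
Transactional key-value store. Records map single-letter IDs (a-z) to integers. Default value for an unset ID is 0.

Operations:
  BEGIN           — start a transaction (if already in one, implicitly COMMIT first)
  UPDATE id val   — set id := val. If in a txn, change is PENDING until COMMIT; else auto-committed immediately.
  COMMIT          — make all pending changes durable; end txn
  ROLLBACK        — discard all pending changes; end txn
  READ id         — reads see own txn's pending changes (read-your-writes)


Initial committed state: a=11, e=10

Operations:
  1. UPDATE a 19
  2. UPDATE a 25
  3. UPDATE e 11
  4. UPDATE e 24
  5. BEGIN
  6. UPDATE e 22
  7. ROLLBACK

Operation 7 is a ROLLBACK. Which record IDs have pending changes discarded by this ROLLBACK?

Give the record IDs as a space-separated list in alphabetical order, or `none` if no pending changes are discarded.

Answer: e

Derivation:
Initial committed: {a=11, e=10}
Op 1: UPDATE a=19 (auto-commit; committed a=19)
Op 2: UPDATE a=25 (auto-commit; committed a=25)
Op 3: UPDATE e=11 (auto-commit; committed e=11)
Op 4: UPDATE e=24 (auto-commit; committed e=24)
Op 5: BEGIN: in_txn=True, pending={}
Op 6: UPDATE e=22 (pending; pending now {e=22})
Op 7: ROLLBACK: discarded pending ['e']; in_txn=False
ROLLBACK at op 7 discards: ['e']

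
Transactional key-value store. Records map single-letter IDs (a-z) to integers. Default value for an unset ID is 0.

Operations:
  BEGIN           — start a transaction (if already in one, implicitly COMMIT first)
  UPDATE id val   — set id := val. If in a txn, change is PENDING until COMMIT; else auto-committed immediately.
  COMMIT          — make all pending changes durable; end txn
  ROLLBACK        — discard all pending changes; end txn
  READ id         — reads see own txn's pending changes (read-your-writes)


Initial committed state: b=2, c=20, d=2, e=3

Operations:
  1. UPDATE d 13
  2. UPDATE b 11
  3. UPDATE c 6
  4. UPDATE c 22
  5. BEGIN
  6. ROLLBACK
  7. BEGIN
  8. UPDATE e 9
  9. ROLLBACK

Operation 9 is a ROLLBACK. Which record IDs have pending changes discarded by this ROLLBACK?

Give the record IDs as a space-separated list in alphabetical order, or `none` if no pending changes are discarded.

Initial committed: {b=2, c=20, d=2, e=3}
Op 1: UPDATE d=13 (auto-commit; committed d=13)
Op 2: UPDATE b=11 (auto-commit; committed b=11)
Op 3: UPDATE c=6 (auto-commit; committed c=6)
Op 4: UPDATE c=22 (auto-commit; committed c=22)
Op 5: BEGIN: in_txn=True, pending={}
Op 6: ROLLBACK: discarded pending []; in_txn=False
Op 7: BEGIN: in_txn=True, pending={}
Op 8: UPDATE e=9 (pending; pending now {e=9})
Op 9: ROLLBACK: discarded pending ['e']; in_txn=False
ROLLBACK at op 9 discards: ['e']

Answer: e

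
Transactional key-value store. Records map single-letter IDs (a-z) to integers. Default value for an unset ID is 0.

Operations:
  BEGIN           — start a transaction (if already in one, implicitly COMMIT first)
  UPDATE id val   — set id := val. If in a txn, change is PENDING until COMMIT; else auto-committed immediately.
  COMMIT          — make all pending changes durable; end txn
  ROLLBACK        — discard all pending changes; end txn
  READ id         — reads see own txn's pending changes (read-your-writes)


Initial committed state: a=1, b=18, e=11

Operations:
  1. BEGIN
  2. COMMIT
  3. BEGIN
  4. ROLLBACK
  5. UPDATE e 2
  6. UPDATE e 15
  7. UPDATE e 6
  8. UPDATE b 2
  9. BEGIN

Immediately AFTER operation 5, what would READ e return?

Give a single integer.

Initial committed: {a=1, b=18, e=11}
Op 1: BEGIN: in_txn=True, pending={}
Op 2: COMMIT: merged [] into committed; committed now {a=1, b=18, e=11}
Op 3: BEGIN: in_txn=True, pending={}
Op 4: ROLLBACK: discarded pending []; in_txn=False
Op 5: UPDATE e=2 (auto-commit; committed e=2)
After op 5: visible(e) = 2 (pending={}, committed={a=1, b=18, e=2})

Answer: 2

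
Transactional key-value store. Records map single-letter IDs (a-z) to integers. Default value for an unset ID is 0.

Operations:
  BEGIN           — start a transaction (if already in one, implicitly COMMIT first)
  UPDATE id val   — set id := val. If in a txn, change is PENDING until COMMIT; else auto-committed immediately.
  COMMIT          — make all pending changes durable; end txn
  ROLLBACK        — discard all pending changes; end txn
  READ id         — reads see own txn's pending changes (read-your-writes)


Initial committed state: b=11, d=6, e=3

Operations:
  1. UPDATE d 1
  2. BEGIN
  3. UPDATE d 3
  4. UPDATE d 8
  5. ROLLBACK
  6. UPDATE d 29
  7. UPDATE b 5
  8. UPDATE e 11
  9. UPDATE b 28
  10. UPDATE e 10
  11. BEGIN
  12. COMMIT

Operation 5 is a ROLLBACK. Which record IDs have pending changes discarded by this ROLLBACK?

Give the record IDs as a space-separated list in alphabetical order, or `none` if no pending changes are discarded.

Initial committed: {b=11, d=6, e=3}
Op 1: UPDATE d=1 (auto-commit; committed d=1)
Op 2: BEGIN: in_txn=True, pending={}
Op 3: UPDATE d=3 (pending; pending now {d=3})
Op 4: UPDATE d=8 (pending; pending now {d=8})
Op 5: ROLLBACK: discarded pending ['d']; in_txn=False
Op 6: UPDATE d=29 (auto-commit; committed d=29)
Op 7: UPDATE b=5 (auto-commit; committed b=5)
Op 8: UPDATE e=11 (auto-commit; committed e=11)
Op 9: UPDATE b=28 (auto-commit; committed b=28)
Op 10: UPDATE e=10 (auto-commit; committed e=10)
Op 11: BEGIN: in_txn=True, pending={}
Op 12: COMMIT: merged [] into committed; committed now {b=28, d=29, e=10}
ROLLBACK at op 5 discards: ['d']

Answer: d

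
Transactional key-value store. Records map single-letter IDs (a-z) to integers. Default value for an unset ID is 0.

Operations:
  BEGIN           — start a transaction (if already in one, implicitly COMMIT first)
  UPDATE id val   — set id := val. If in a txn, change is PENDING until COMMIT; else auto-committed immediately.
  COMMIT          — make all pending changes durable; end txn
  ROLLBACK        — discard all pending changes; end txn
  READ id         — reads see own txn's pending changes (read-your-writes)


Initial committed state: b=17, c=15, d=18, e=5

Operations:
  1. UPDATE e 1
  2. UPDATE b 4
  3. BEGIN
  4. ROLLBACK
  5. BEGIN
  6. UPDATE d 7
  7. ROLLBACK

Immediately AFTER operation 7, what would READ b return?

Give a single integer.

Answer: 4

Derivation:
Initial committed: {b=17, c=15, d=18, e=5}
Op 1: UPDATE e=1 (auto-commit; committed e=1)
Op 2: UPDATE b=4 (auto-commit; committed b=4)
Op 3: BEGIN: in_txn=True, pending={}
Op 4: ROLLBACK: discarded pending []; in_txn=False
Op 5: BEGIN: in_txn=True, pending={}
Op 6: UPDATE d=7 (pending; pending now {d=7})
Op 7: ROLLBACK: discarded pending ['d']; in_txn=False
After op 7: visible(b) = 4 (pending={}, committed={b=4, c=15, d=18, e=1})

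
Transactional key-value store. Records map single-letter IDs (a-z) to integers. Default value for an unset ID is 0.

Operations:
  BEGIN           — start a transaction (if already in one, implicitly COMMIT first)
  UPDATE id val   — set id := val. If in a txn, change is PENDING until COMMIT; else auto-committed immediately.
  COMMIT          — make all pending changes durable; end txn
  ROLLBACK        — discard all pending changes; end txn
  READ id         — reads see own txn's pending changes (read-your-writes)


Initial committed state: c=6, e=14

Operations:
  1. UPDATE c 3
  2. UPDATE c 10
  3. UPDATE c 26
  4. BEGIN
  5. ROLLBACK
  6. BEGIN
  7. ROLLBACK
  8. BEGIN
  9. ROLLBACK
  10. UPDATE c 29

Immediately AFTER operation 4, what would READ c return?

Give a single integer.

Initial committed: {c=6, e=14}
Op 1: UPDATE c=3 (auto-commit; committed c=3)
Op 2: UPDATE c=10 (auto-commit; committed c=10)
Op 3: UPDATE c=26 (auto-commit; committed c=26)
Op 4: BEGIN: in_txn=True, pending={}
After op 4: visible(c) = 26 (pending={}, committed={c=26, e=14})

Answer: 26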